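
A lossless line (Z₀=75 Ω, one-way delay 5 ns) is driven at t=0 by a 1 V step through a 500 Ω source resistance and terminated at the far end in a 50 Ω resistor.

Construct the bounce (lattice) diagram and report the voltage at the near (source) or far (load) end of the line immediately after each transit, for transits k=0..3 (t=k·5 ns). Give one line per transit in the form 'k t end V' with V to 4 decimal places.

Γ_L=-0.200000, Γ_S=0.739130; launch V₁=1·75/575=0.130435
k=0 src: V=0.1304
k=1 load: inc=0.130435, refl=0.130435·-0.200000=-0.0261; V=0.000000+0.130435+-0.026087=0.1043
k=2 src: inc=-0.026087, refl=-0.026087·0.739130=-0.0193; V=0.130435+-0.026087+-0.019282=0.0851
k=3 load: inc=-0.019282, refl=-0.019282·-0.200000=0.0039; V=0.104348+-0.019282+0.003856=0.0889

0 0 source 0.1304
1 5 load 0.1043
2 10 source 0.0851
3 15 load 0.0889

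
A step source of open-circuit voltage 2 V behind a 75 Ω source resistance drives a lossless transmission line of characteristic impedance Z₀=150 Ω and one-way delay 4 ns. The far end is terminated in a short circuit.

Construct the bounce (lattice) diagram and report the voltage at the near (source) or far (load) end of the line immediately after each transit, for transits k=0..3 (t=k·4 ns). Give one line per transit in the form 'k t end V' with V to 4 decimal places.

Γ_L=-1.000000, Γ_S=-0.333333; launch V₁=2·150/225=1.333333
k=0 src: V=1.3333
k=1 load: inc=1.333333, refl=1.333333·-1.000000=-1.3333; V=0.000000+1.333333+-1.333333=0.0000
k=2 src: inc=-1.333333, refl=-1.333333·-0.333333=0.4444; V=1.333333+-1.333333+0.444444=0.4444
k=3 load: inc=0.444444, refl=0.444444·-1.000000=-0.4444; V=0.000000+0.444444+-0.444444=0.0000

0 0 source 1.3333
1 4 load 0.0000
2 8 source 0.4444
3 12 load 0.0000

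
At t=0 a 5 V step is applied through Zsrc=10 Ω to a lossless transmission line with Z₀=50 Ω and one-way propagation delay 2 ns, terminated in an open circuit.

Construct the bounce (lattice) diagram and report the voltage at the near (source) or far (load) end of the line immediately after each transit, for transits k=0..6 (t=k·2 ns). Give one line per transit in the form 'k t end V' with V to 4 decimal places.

Γ_L=1.000000, Γ_S=-0.666667; launch V₁=5·50/60=4.166667
k=0 src: V=4.1667
k=1 load: inc=4.166667, refl=4.166667·1.000000=4.1667; V=0.000000+4.166667+4.166667=8.3333
k=2 src: inc=4.166667, refl=4.166667·-0.666667=-2.7778; V=4.166667+4.166667+-2.777778=5.5556
k=3 load: inc=-2.777778, refl=-2.777778·1.000000=-2.7778; V=8.333333+-2.777778+-2.777778=2.7778
k=4 src: inc=-2.777778, refl=-2.777778·-0.666667=1.8519; V=5.555556+-2.777778+1.851852=4.6296
k=5 load: inc=1.851852, refl=1.851852·1.000000=1.8519; V=2.777778+1.851852+1.851852=6.4815
k=6 src: inc=1.851852, refl=1.851852·-0.666667=-1.2346; V=4.629630+1.851852+-1.234568=5.2469

0 0 source 4.1667
1 2 load 8.3333
2 4 source 5.5556
3 6 load 2.7778
4 8 source 4.6296
5 10 load 6.4815
6 12 source 5.2469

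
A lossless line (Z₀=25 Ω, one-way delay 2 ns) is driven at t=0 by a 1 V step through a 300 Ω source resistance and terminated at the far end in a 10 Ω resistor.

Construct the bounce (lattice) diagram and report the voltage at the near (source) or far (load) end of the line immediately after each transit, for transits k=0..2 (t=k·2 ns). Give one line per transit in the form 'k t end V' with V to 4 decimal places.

0 0 source 0.0769
1 2 load 0.0440
2 4 source 0.0161

Γ_L=-0.428571, Γ_S=0.846154; launch V₁=1·25/325=0.076923
k=0 src: V=0.0769
k=1 load: inc=0.076923, refl=0.076923·-0.428571=-0.0330; V=0.000000+0.076923+-0.032967=0.0440
k=2 src: inc=-0.032967, refl=-0.032967·0.846154=-0.0279; V=0.076923+-0.032967+-0.027895=0.0161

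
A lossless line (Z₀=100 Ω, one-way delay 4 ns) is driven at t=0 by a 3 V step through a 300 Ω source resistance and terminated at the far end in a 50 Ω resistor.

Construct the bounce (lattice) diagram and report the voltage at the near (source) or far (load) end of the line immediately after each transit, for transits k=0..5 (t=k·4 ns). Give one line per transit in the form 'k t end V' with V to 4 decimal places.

0 0 source 0.7500
1 4 load 0.5000
2 8 source 0.3750
3 12 load 0.4167
4 16 source 0.4375
5 20 load 0.4306

Γ_L=-0.333333, Γ_S=0.500000; launch V₁=3·100/400=0.750000
k=0 src: V=0.7500
k=1 load: inc=0.750000, refl=0.750000·-0.333333=-0.2500; V=0.000000+0.750000+-0.250000=0.5000
k=2 src: inc=-0.250000, refl=-0.250000·0.500000=-0.1250; V=0.750000+-0.250000+-0.125000=0.3750
k=3 load: inc=-0.125000, refl=-0.125000·-0.333333=0.0417; V=0.500000+-0.125000+0.041667=0.4167
k=4 src: inc=0.041667, refl=0.041667·0.500000=0.0208; V=0.375000+0.041667+0.020833=0.4375
k=5 load: inc=0.020833, refl=0.020833·-0.333333=-0.0069; V=0.416667+0.020833+-0.006944=0.4306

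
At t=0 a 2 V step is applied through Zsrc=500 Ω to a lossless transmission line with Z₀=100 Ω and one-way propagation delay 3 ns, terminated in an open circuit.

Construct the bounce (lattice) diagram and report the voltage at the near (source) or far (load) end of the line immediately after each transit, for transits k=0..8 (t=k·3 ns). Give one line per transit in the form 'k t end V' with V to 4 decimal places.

Γ_L=1.000000, Γ_S=0.666667; launch V₁=2·100/600=0.333333
k=0 src: V=0.3333
k=1 load: inc=0.333333, refl=0.333333·1.000000=0.3333; V=0.000000+0.333333+0.333333=0.6667
k=2 src: inc=0.333333, refl=0.333333·0.666667=0.2222; V=0.333333+0.333333+0.222222=0.8889
k=3 load: inc=0.222222, refl=0.222222·1.000000=0.2222; V=0.666667+0.222222+0.222222=1.1111
k=4 src: inc=0.222222, refl=0.222222·0.666667=0.1481; V=0.888889+0.222222+0.148148=1.2593
k=5 load: inc=0.148148, refl=0.148148·1.000000=0.1481; V=1.111111+0.148148+0.148148=1.4074
k=6 src: inc=0.148148, refl=0.148148·0.666667=0.0988; V=1.259259+0.148148+0.098765=1.5062
k=7 load: inc=0.098765, refl=0.098765·1.000000=0.0988; V=1.407407+0.098765+0.098765=1.6049
k=8 src: inc=0.098765, refl=0.098765·0.666667=0.0658; V=1.506173+0.098765+0.065844=1.6708

0 0 source 0.3333
1 3 load 0.6667
2 6 source 0.8889
3 9 load 1.1111
4 12 source 1.2593
5 15 load 1.4074
6 18 source 1.5062
7 21 load 1.6049
8 24 source 1.6708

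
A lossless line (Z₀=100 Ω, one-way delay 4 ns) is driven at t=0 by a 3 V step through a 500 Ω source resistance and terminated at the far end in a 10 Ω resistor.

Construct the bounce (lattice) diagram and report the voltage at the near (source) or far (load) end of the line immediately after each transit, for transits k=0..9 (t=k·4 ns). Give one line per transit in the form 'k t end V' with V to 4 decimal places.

0 0 source 0.5000
1 4 load 0.0909
2 8 source -0.1818
3 12 load 0.0413
4 16 source 0.1901
5 20 load 0.0684
6 24 source -0.0128
7 28 load 0.0536
8 32 source 0.0979
9 36 load 0.0617

Γ_L=-0.818182, Γ_S=0.666667; launch V₁=3·100/600=0.500000
k=0 src: V=0.5000
k=1 load: inc=0.500000, refl=0.500000·-0.818182=-0.4091; V=0.000000+0.500000+-0.409091=0.0909
k=2 src: inc=-0.409091, refl=-0.409091·0.666667=-0.2727; V=0.500000+-0.409091+-0.272727=-0.1818
k=3 load: inc=-0.272727, refl=-0.272727·-0.818182=0.2231; V=0.090909+-0.272727+0.223140=0.0413
k=4 src: inc=0.223140, refl=0.223140·0.666667=0.1488; V=-0.181818+0.223140+0.148760=0.1901
k=5 load: inc=0.148760, refl=0.148760·-0.818182=-0.1217; V=0.041322+0.148760+-0.121713=0.0684
k=6 src: inc=-0.121713, refl=-0.121713·0.666667=-0.0811; V=0.190083+-0.121713+-0.081142=-0.0128
k=7 load: inc=-0.081142, refl=-0.081142·-0.818182=0.0664; V=0.068370+-0.081142+0.066389=0.0536
k=8 src: inc=0.066389, refl=0.066389·0.666667=0.0443; V=-0.012772+0.066389+0.044259=0.0979
k=9 load: inc=0.044259, refl=0.044259·-0.818182=-0.0362; V=0.053617+0.044259+-0.036212=0.0617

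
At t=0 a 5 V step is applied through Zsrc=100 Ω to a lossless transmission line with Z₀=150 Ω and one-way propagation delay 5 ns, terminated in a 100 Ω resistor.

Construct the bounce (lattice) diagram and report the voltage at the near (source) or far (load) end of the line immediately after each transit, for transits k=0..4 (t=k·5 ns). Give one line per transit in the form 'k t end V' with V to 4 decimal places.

Γ_L=-0.200000, Γ_S=-0.200000; launch V₁=5·150/250=3.000000
k=0 src: V=3.0000
k=1 load: inc=3.000000, refl=3.000000·-0.200000=-0.6000; V=0.000000+3.000000+-0.600000=2.4000
k=2 src: inc=-0.600000, refl=-0.600000·-0.200000=0.1200; V=3.000000+-0.600000+0.120000=2.5200
k=3 load: inc=0.120000, refl=0.120000·-0.200000=-0.0240; V=2.400000+0.120000+-0.024000=2.4960
k=4 src: inc=-0.024000, refl=-0.024000·-0.200000=0.0048; V=2.520000+-0.024000+0.004800=2.5008

0 0 source 3.0000
1 5 load 2.4000
2 10 source 2.5200
3 15 load 2.4960
4 20 source 2.5008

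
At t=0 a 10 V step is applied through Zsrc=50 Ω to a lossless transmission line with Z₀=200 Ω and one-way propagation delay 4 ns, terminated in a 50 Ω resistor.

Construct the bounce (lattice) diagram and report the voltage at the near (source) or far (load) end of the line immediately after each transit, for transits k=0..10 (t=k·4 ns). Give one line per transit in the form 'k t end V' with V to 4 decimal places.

0 0 source 8.0000
1 4 load 3.2000
2 8 source 6.0800
3 12 load 4.3520
4 16 source 5.3888
5 20 load 4.7667
6 24 source 5.1400
7 28 load 4.9160
8 32 source 5.0504
9 36 load 4.9698
10 40 source 5.0181

Γ_L=-0.600000, Γ_S=-0.600000; launch V₁=10·200/250=8.000000
k=0 src: V=8.0000
k=1 load: inc=8.000000, refl=8.000000·-0.600000=-4.8000; V=0.000000+8.000000+-4.800000=3.2000
k=2 src: inc=-4.800000, refl=-4.800000·-0.600000=2.8800; V=8.000000+-4.800000+2.880000=6.0800
k=3 load: inc=2.880000, refl=2.880000·-0.600000=-1.7280; V=3.200000+2.880000+-1.728000=4.3520
k=4 src: inc=-1.728000, refl=-1.728000·-0.600000=1.0368; V=6.080000+-1.728000+1.036800=5.3888
k=5 load: inc=1.036800, refl=1.036800·-0.600000=-0.6221; V=4.352000+1.036800+-0.622080=4.7667
k=6 src: inc=-0.622080, refl=-0.622080·-0.600000=0.3732; V=5.388800+-0.622080+0.373248=5.1400
k=7 load: inc=0.373248, refl=0.373248·-0.600000=-0.2239; V=4.766720+0.373248+-0.223949=4.9160
k=8 src: inc=-0.223949, refl=-0.223949·-0.600000=0.1344; V=5.139968+-0.223949+0.134369=5.0504
k=9 load: inc=0.134369, refl=0.134369·-0.600000=-0.0806; V=4.916019+0.134369+-0.080622=4.9698
k=10 src: inc=-0.080622, refl=-0.080622·-0.600000=0.0484; V=5.050388+-0.080622+0.048373=5.0181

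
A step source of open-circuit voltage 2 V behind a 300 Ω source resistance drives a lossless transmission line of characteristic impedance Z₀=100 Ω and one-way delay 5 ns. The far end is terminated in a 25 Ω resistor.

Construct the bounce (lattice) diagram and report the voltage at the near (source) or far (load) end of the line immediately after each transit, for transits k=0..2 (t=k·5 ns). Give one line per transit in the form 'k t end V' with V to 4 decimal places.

Γ_L=-0.600000, Γ_S=0.500000; launch V₁=2·100/400=0.500000
k=0 src: V=0.5000
k=1 load: inc=0.500000, refl=0.500000·-0.600000=-0.3000; V=0.000000+0.500000+-0.300000=0.2000
k=2 src: inc=-0.300000, refl=-0.300000·0.500000=-0.1500; V=0.500000+-0.300000+-0.150000=0.0500

0 0 source 0.5000
1 5 load 0.2000
2 10 source 0.0500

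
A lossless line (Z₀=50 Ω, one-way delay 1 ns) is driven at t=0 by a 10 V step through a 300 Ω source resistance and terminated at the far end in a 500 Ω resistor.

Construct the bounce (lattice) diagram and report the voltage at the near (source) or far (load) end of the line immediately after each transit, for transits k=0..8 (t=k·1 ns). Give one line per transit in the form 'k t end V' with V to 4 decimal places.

Γ_L=0.818182, Γ_S=0.714286; launch V₁=10·50/350=1.428571
k=0 src: V=1.4286
k=1 load: inc=1.428571, refl=1.428571·0.818182=1.1688; V=0.000000+1.428571+1.168831=2.5974
k=2 src: inc=1.168831, refl=1.168831·0.714286=0.8349; V=1.428571+1.168831+0.834879=3.4323
k=3 load: inc=0.834879, refl=0.834879·0.818182=0.6831; V=2.597403+0.834879+0.683083=4.1154
k=4 src: inc=0.683083, refl=0.683083·0.714286=0.4879; V=3.432282+0.683083+0.487917=4.6033
k=5 load: inc=0.487917, refl=0.487917·0.818182=0.3992; V=4.115365+0.487917+0.399204=5.0025
k=6 src: inc=0.399204, refl=0.399204·0.714286=0.2851; V=4.603282+0.399204+0.285146=5.2876
k=7 load: inc=0.285146, refl=0.285146·0.818182=0.2333; V=5.002486+0.285146+0.233301=5.5209
k=8 src: inc=0.233301, refl=0.233301·0.714286=0.1666; V=5.287632+0.233301+0.166644=5.6876

0 0 source 1.4286
1 1 load 2.5974
2 2 source 3.4323
3 3 load 4.1154
4 4 source 4.6033
5 5 load 5.0025
6 6 source 5.2876
7 7 load 5.5209
8 8 source 5.6876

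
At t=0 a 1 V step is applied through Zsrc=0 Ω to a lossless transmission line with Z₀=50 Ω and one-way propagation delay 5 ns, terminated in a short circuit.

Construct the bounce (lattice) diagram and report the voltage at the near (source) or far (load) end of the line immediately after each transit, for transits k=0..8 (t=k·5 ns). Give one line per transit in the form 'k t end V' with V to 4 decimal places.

0 0 source 1.0000
1 5 load 0.0000
2 10 source 1.0000
3 15 load 0.0000
4 20 source 1.0000
5 25 load 0.0000
6 30 source 1.0000
7 35 load 0.0000
8 40 source 1.0000

Γ_L=-1.000000, Γ_S=-1.000000; launch V₁=1·50/50=1.000000
k=0 src: V=1.0000
k=1 load: inc=1.000000, refl=1.000000·-1.000000=-1.0000; V=0.000000+1.000000+-1.000000=0.0000
k=2 src: inc=-1.000000, refl=-1.000000·-1.000000=1.0000; V=1.000000+-1.000000+1.000000=1.0000
k=3 load: inc=1.000000, refl=1.000000·-1.000000=-1.0000; V=0.000000+1.000000+-1.000000=0.0000
k=4 src: inc=-1.000000, refl=-1.000000·-1.000000=1.0000; V=1.000000+-1.000000+1.000000=1.0000
k=5 load: inc=1.000000, refl=1.000000·-1.000000=-1.0000; V=0.000000+1.000000+-1.000000=0.0000
k=6 src: inc=-1.000000, refl=-1.000000·-1.000000=1.0000; V=1.000000+-1.000000+1.000000=1.0000
k=7 load: inc=1.000000, refl=1.000000·-1.000000=-1.0000; V=0.000000+1.000000+-1.000000=0.0000
k=8 src: inc=-1.000000, refl=-1.000000·-1.000000=1.0000; V=1.000000+-1.000000+1.000000=1.0000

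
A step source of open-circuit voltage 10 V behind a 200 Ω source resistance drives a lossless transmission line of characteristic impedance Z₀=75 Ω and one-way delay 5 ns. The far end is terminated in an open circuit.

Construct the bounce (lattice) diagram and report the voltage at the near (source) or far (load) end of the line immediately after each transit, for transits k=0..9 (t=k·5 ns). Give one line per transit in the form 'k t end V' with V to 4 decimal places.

Γ_L=1.000000, Γ_S=0.454545; launch V₁=10·75/275=2.727273
k=0 src: V=2.7273
k=1 load: inc=2.727273, refl=2.727273·1.000000=2.7273; V=0.000000+2.727273+2.727273=5.4545
k=2 src: inc=2.727273, refl=2.727273·0.454545=1.2397; V=2.727273+2.727273+1.239669=6.6942
k=3 load: inc=1.239669, refl=1.239669·1.000000=1.2397; V=5.454545+1.239669+1.239669=7.9339
k=4 src: inc=1.239669, refl=1.239669·0.454545=0.5635; V=6.694215+1.239669+0.563486=8.4974
k=5 load: inc=0.563486, refl=0.563486·1.000000=0.5635; V=7.933884+0.563486+0.563486=9.0609
k=6 src: inc=0.563486, refl=0.563486·0.454545=0.2561; V=8.497370+0.563486+0.256130=9.3170
k=7 load: inc=0.256130, refl=0.256130·1.000000=0.2561; V=9.060856+0.256130+0.256130=9.5731
k=8 src: inc=0.256130, refl=0.256130·0.454545=0.1164; V=9.316987+0.256130+0.116423=9.6895
k=9 load: inc=0.116423, refl=0.116423·1.000000=0.1164; V=9.573117+0.116423+0.116423=9.8060

0 0 source 2.7273
1 5 load 5.4545
2 10 source 6.6942
3 15 load 7.9339
4 20 source 8.4974
5 25 load 9.0609
6 30 source 9.3170
7 35 load 9.5731
8 40 source 9.6895
9 45 load 9.8060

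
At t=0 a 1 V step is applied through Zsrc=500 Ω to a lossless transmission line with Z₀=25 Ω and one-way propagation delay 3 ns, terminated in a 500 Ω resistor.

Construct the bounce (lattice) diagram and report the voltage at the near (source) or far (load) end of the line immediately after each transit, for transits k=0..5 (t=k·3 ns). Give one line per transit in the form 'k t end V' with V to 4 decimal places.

Γ_L=0.904762, Γ_S=0.904762; launch V₁=1·25/525=0.047619
k=0 src: V=0.0476
k=1 load: inc=0.047619, refl=0.047619·0.904762=0.0431; V=0.000000+0.047619+0.043084=0.0907
k=2 src: inc=0.043084, refl=0.043084·0.904762=0.0390; V=0.047619+0.043084+0.038981=0.1297
k=3 load: inc=0.038981, refl=0.038981·0.904762=0.0353; V=0.090703+0.038981+0.035268=0.1650
k=4 src: inc=0.035268, refl=0.035268·0.904762=0.0319; V=0.129684+0.035268+0.031909=0.1969
k=5 load: inc=0.031909, refl=0.031909·0.904762=0.0289; V=0.164952+0.031909+0.028870=0.2257

0 0 source 0.0476
1 3 load 0.0907
2 6 source 0.1297
3 9 load 0.1650
4 12 source 0.1969
5 15 load 0.2257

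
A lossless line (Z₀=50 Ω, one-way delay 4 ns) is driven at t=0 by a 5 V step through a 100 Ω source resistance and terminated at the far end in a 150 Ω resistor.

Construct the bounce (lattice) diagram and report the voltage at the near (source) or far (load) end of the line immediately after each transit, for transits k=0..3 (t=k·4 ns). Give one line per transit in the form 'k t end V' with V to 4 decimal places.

0 0 source 1.6667
1 4 load 2.5000
2 8 source 2.7778
3 12 load 2.9167

Γ_L=0.500000, Γ_S=0.333333; launch V₁=5·50/150=1.666667
k=0 src: V=1.6667
k=1 load: inc=1.666667, refl=1.666667·0.500000=0.8333; V=0.000000+1.666667+0.833333=2.5000
k=2 src: inc=0.833333, refl=0.833333·0.333333=0.2778; V=1.666667+0.833333+0.277778=2.7778
k=3 load: inc=0.277778, refl=0.277778·0.500000=0.1389; V=2.500000+0.277778+0.138889=2.9167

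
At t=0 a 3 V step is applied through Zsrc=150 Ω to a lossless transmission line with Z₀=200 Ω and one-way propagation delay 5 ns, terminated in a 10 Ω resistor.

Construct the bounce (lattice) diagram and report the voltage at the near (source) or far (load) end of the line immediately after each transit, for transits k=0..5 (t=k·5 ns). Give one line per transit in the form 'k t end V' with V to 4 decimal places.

Γ_L=-0.904762, Γ_S=-0.142857; launch V₁=3·200/350=1.714286
k=0 src: V=1.7143
k=1 load: inc=1.714286, refl=1.714286·-0.904762=-1.5510; V=0.000000+1.714286+-1.551020=0.1633
k=2 src: inc=-1.551020, refl=-1.551020·-0.142857=0.2216; V=1.714286+-1.551020+0.221574=0.3848
k=3 load: inc=0.221574, refl=0.221574·-0.904762=-0.2005; V=0.163265+0.221574+-0.200472=0.1844
k=4 src: inc=-0.200472, refl=-0.200472·-0.142857=0.0286; V=0.384840+-0.200472+0.028639=0.2130
k=5 load: inc=0.028639, refl=0.028639·-0.904762=-0.0259; V=0.184368+0.028639+-0.025911=0.1871

0 0 source 1.7143
1 5 load 0.1633
2 10 source 0.3848
3 15 load 0.1844
4 20 source 0.2130
5 25 load 0.1871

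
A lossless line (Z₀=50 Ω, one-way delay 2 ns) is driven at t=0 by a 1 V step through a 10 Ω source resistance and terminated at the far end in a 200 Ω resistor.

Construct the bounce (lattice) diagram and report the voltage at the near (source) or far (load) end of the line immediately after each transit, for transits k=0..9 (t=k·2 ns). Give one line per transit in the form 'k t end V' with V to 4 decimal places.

Γ_L=0.600000, Γ_S=-0.666667; launch V₁=1·50/60=0.833333
k=0 src: V=0.8333
k=1 load: inc=0.833333, refl=0.833333·0.600000=0.5000; V=0.000000+0.833333+0.500000=1.3333
k=2 src: inc=0.500000, refl=0.500000·-0.666667=-0.3333; V=0.833333+0.500000+-0.333333=1.0000
k=3 load: inc=-0.333333, refl=-0.333333·0.600000=-0.2000; V=1.333333+-0.333333+-0.200000=0.8000
k=4 src: inc=-0.200000, refl=-0.200000·-0.666667=0.1333; V=1.000000+-0.200000+0.133333=0.9333
k=5 load: inc=0.133333, refl=0.133333·0.600000=0.0800; V=0.800000+0.133333+0.080000=1.0133
k=6 src: inc=0.080000, refl=0.080000·-0.666667=-0.0533; V=0.933333+0.080000+-0.053333=0.9600
k=7 load: inc=-0.053333, refl=-0.053333·0.600000=-0.0320; V=1.013333+-0.053333+-0.032000=0.9280
k=8 src: inc=-0.032000, refl=-0.032000·-0.666667=0.0213; V=0.960000+-0.032000+0.021333=0.9493
k=9 load: inc=0.021333, refl=0.021333·0.600000=0.0128; V=0.928000+0.021333+0.012800=0.9621

0 0 source 0.8333
1 2 load 1.3333
2 4 source 1.0000
3 6 load 0.8000
4 8 source 0.9333
5 10 load 1.0133
6 12 source 0.9600
7 14 load 0.9280
8 16 source 0.9493
9 18 load 0.9621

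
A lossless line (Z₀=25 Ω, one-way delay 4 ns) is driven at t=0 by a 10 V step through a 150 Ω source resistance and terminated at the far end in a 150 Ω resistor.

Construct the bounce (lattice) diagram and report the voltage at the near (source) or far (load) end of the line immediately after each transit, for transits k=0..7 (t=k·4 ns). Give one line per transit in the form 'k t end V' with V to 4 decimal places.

Γ_L=0.714286, Γ_S=0.714286; launch V₁=10·25/175=1.428571
k=0 src: V=1.4286
k=1 load: inc=1.428571, refl=1.428571·0.714286=1.0204; V=0.000000+1.428571+1.020408=2.4490
k=2 src: inc=1.020408, refl=1.020408·0.714286=0.7289; V=1.428571+1.020408+0.728863=3.1778
k=3 load: inc=0.728863, refl=0.728863·0.714286=0.5206; V=2.448980+0.728863+0.520616=3.6985
k=4 src: inc=0.520616, refl=0.520616·0.714286=0.3719; V=3.177843+0.520616+0.371869=4.0703
k=5 load: inc=0.371869, refl=0.371869·0.714286=0.2656; V=3.698459+0.371869+0.265621=4.3359
k=6 src: inc=0.265621, refl=0.265621·0.714286=0.1897; V=4.070328+0.265621+0.189729=4.5257
k=7 load: inc=0.189729, refl=0.189729·0.714286=0.1355; V=4.335948+0.189729+0.135521=4.6612

0 0 source 1.4286
1 4 load 2.4490
2 8 source 3.1778
3 12 load 3.6985
4 16 source 4.0703
5 20 load 4.3359
6 24 source 4.5257
7 28 load 4.6612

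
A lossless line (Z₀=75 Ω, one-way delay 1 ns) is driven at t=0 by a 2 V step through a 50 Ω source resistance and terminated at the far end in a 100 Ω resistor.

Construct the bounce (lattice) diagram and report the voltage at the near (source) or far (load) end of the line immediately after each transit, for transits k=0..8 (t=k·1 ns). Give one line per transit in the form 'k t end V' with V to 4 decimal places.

0 0 source 1.2000
1 1 load 1.3714
2 2 source 1.3371
3 3 load 1.3322
4 4 source 1.3332
5 5 load 1.3334
6 6 source 1.3333
7 7 load 1.3333
8 8 source 1.3333

Γ_L=0.142857, Γ_S=-0.200000; launch V₁=2·75/125=1.200000
k=0 src: V=1.2000
k=1 load: inc=1.200000, refl=1.200000·0.142857=0.1714; V=0.000000+1.200000+0.171429=1.3714
k=2 src: inc=0.171429, refl=0.171429·-0.200000=-0.0343; V=1.200000+0.171429+-0.034286=1.3371
k=3 load: inc=-0.034286, refl=-0.034286·0.142857=-0.0049; V=1.371429+-0.034286+-0.004898=1.3322
k=4 src: inc=-0.004898, refl=-0.004898·-0.200000=0.0010; V=1.337143+-0.004898+0.000980=1.3332
k=5 load: inc=0.000980, refl=0.000980·0.142857=0.0001; V=1.332245+0.000980+0.000140=1.3334
k=6 src: inc=0.000140, refl=0.000140·-0.200000=-0.0000; V=1.333224+0.000140+-0.000028=1.3333
k=7 load: inc=-0.000028, refl=-0.000028·0.142857=-0.0000; V=1.333364+-0.000028+-0.000004=1.3333
k=8 src: inc=-0.000004, refl=-0.000004·-0.200000=0.0000; V=1.333336+-0.000004+0.000001=1.3333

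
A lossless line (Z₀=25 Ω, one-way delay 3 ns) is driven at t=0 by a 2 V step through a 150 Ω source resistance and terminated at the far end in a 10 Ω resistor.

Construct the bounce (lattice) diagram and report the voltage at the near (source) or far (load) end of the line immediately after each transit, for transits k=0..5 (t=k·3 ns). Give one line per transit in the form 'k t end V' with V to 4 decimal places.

0 0 source 0.2857
1 3 load 0.1633
2 6 source 0.0758
3 9 load 0.1133
4 12 source 0.1401
5 15 load 0.1286

Γ_L=-0.428571, Γ_S=0.714286; launch V₁=2·25/175=0.285714
k=0 src: V=0.2857
k=1 load: inc=0.285714, refl=0.285714·-0.428571=-0.1224; V=0.000000+0.285714+-0.122449=0.1633
k=2 src: inc=-0.122449, refl=-0.122449·0.714286=-0.0875; V=0.285714+-0.122449+-0.087464=0.0758
k=3 load: inc=-0.087464, refl=-0.087464·-0.428571=0.0375; V=0.163265+-0.087464+0.037484=0.1133
k=4 src: inc=0.037484, refl=0.037484·0.714286=0.0268; V=0.075802+0.037484+0.026775=0.1401
k=5 load: inc=0.026775, refl=0.026775·-0.428571=-0.0115; V=0.113286+0.026775+-0.011475=0.1286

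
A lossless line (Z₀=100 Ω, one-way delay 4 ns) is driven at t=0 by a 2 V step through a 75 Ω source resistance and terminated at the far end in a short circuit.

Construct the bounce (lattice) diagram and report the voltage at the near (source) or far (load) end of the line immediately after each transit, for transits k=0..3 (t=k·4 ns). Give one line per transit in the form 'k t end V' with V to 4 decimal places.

0 0 source 1.1429
1 4 load 0.0000
2 8 source 0.1633
3 12 load 0.0000

Γ_L=-1.000000, Γ_S=-0.142857; launch V₁=2·100/175=1.142857
k=0 src: V=1.1429
k=1 load: inc=1.142857, refl=1.142857·-1.000000=-1.1429; V=0.000000+1.142857+-1.142857=0.0000
k=2 src: inc=-1.142857, refl=-1.142857·-0.142857=0.1633; V=1.142857+-1.142857+0.163265=0.1633
k=3 load: inc=0.163265, refl=0.163265·-1.000000=-0.1633; V=0.000000+0.163265+-0.163265=0.0000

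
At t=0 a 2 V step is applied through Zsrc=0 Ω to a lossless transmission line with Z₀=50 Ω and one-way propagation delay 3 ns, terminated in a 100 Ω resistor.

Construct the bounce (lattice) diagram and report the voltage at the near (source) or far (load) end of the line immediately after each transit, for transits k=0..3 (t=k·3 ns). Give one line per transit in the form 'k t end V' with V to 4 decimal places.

0 0 source 2.0000
1 3 load 2.6667
2 6 source 2.0000
3 9 load 1.7778

Γ_L=0.333333, Γ_S=-1.000000; launch V₁=2·50/50=2.000000
k=0 src: V=2.0000
k=1 load: inc=2.000000, refl=2.000000·0.333333=0.6667; V=0.000000+2.000000+0.666667=2.6667
k=2 src: inc=0.666667, refl=0.666667·-1.000000=-0.6667; V=2.000000+0.666667+-0.666667=2.0000
k=3 load: inc=-0.666667, refl=-0.666667·0.333333=-0.2222; V=2.666667+-0.666667+-0.222222=1.7778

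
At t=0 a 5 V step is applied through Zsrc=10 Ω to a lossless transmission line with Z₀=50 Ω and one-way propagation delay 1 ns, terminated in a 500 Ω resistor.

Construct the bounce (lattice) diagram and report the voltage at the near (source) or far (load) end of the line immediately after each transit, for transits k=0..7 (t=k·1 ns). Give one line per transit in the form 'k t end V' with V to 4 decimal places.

Γ_L=0.818182, Γ_S=-0.666667; launch V₁=5·50/60=4.166667
k=0 src: V=4.1667
k=1 load: inc=4.166667, refl=4.166667·0.818182=3.4091; V=0.000000+4.166667+3.409091=7.5758
k=2 src: inc=3.409091, refl=3.409091·-0.666667=-2.2727; V=4.166667+3.409091+-2.272727=5.3030
k=3 load: inc=-2.272727, refl=-2.272727·0.818182=-1.8595; V=7.575758+-2.272727+-1.859504=3.4435
k=4 src: inc=-1.859504, refl=-1.859504·-0.666667=1.2397; V=5.303030+-1.859504+1.239669=4.6832
k=5 load: inc=1.239669, refl=1.239669·0.818182=1.0143; V=3.443526+1.239669+1.014275=5.6975
k=6 src: inc=1.014275, refl=1.014275·-0.666667=-0.6762; V=4.683196+1.014275+-0.676183=5.0213
k=7 load: inc=-0.676183, refl=-0.676183·0.818182=-0.5532; V=5.697471+-0.676183+-0.553241=4.4680

0 0 source 4.1667
1 1 load 7.5758
2 2 source 5.3030
3 3 load 3.4435
4 4 source 4.6832
5 5 load 5.6975
6 6 source 5.0213
7 7 load 4.4680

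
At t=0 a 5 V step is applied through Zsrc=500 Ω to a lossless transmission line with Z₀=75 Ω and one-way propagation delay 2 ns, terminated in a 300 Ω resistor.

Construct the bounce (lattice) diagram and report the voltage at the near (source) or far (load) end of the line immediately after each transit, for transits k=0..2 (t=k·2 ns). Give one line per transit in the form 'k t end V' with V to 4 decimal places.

Γ_L=0.600000, Γ_S=0.739130; launch V₁=5·75/575=0.652174
k=0 src: V=0.6522
k=1 load: inc=0.652174, refl=0.652174·0.600000=0.3913; V=0.000000+0.652174+0.391304=1.0435
k=2 src: inc=0.391304, refl=0.391304·0.739130=0.2892; V=0.652174+0.391304+0.289225=1.3327

0 0 source 0.6522
1 2 load 1.0435
2 4 source 1.3327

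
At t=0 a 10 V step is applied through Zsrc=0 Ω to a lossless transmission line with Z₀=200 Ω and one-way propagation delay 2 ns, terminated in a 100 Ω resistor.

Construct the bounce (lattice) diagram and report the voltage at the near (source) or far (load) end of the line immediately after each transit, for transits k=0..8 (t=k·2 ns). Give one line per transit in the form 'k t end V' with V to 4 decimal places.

Γ_L=-0.333333, Γ_S=-1.000000; launch V₁=10·200/200=10.000000
k=0 src: V=10.0000
k=1 load: inc=10.000000, refl=10.000000·-0.333333=-3.3333; V=0.000000+10.000000+-3.333333=6.6667
k=2 src: inc=-3.333333, refl=-3.333333·-1.000000=3.3333; V=10.000000+-3.333333+3.333333=10.0000
k=3 load: inc=3.333333, refl=3.333333·-0.333333=-1.1111; V=6.666667+3.333333+-1.111111=8.8889
k=4 src: inc=-1.111111, refl=-1.111111·-1.000000=1.1111; V=10.000000+-1.111111+1.111111=10.0000
k=5 load: inc=1.111111, refl=1.111111·-0.333333=-0.3704; V=8.888889+1.111111+-0.370370=9.6296
k=6 src: inc=-0.370370, refl=-0.370370·-1.000000=0.3704; V=10.000000+-0.370370+0.370370=10.0000
k=7 load: inc=0.370370, refl=0.370370·-0.333333=-0.1235; V=9.629630+0.370370+-0.123457=9.8765
k=8 src: inc=-0.123457, refl=-0.123457·-1.000000=0.1235; V=10.000000+-0.123457+0.123457=10.0000

0 0 source 10.0000
1 2 load 6.6667
2 4 source 10.0000
3 6 load 8.8889
4 8 source 10.0000
5 10 load 9.6296
6 12 source 10.0000
7 14 load 9.8765
8 16 source 10.0000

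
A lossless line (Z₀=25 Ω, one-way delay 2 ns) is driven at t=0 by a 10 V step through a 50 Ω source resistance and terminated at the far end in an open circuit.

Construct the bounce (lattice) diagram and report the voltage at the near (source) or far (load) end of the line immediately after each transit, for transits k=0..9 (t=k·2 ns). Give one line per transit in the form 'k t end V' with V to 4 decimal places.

Γ_L=1.000000, Γ_S=0.333333; launch V₁=10·25/75=3.333333
k=0 src: V=3.3333
k=1 load: inc=3.333333, refl=3.333333·1.000000=3.3333; V=0.000000+3.333333+3.333333=6.6667
k=2 src: inc=3.333333, refl=3.333333·0.333333=1.1111; V=3.333333+3.333333+1.111111=7.7778
k=3 load: inc=1.111111, refl=1.111111·1.000000=1.1111; V=6.666667+1.111111+1.111111=8.8889
k=4 src: inc=1.111111, refl=1.111111·0.333333=0.3704; V=7.777778+1.111111+0.370370=9.2593
k=5 load: inc=0.370370, refl=0.370370·1.000000=0.3704; V=8.888889+0.370370+0.370370=9.6296
k=6 src: inc=0.370370, refl=0.370370·0.333333=0.1235; V=9.259259+0.370370+0.123457=9.7531
k=7 load: inc=0.123457, refl=0.123457·1.000000=0.1235; V=9.629630+0.123457+0.123457=9.8765
k=8 src: inc=0.123457, refl=0.123457·0.333333=0.0412; V=9.753086+0.123457+0.041152=9.9177
k=9 load: inc=0.041152, refl=0.041152·1.000000=0.0412; V=9.876543+0.041152+0.041152=9.9588

0 0 source 3.3333
1 2 load 6.6667
2 4 source 7.7778
3 6 load 8.8889
4 8 source 9.2593
5 10 load 9.6296
6 12 source 9.7531
7 14 load 9.8765
8 16 source 9.9177
9 18 load 9.9588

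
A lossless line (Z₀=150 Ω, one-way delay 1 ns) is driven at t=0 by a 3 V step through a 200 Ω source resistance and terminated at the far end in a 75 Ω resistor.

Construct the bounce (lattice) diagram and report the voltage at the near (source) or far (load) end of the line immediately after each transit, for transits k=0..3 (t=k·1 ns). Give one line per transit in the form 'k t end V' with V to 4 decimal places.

Γ_L=-0.333333, Γ_S=0.142857; launch V₁=3·150/350=1.285714
k=0 src: V=1.2857
k=1 load: inc=1.285714, refl=1.285714·-0.333333=-0.4286; V=0.000000+1.285714+-0.428571=0.8571
k=2 src: inc=-0.428571, refl=-0.428571·0.142857=-0.0612; V=1.285714+-0.428571+-0.061224=0.7959
k=3 load: inc=-0.061224, refl=-0.061224·-0.333333=0.0204; V=0.857143+-0.061224+0.020408=0.8163

0 0 source 1.2857
1 1 load 0.8571
2 2 source 0.7959
3 3 load 0.8163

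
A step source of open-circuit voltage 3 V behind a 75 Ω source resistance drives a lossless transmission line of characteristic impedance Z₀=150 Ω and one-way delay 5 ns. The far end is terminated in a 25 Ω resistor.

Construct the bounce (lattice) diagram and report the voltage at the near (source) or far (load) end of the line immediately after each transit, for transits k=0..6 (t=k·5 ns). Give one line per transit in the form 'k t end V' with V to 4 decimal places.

Γ_L=-0.714286, Γ_S=-0.333333; launch V₁=3·150/225=2.000000
k=0 src: V=2.0000
k=1 load: inc=2.000000, refl=2.000000·-0.714286=-1.4286; V=0.000000+2.000000+-1.428571=0.5714
k=2 src: inc=-1.428571, refl=-1.428571·-0.333333=0.4762; V=2.000000+-1.428571+0.476190=1.0476
k=3 load: inc=0.476190, refl=0.476190·-0.714286=-0.3401; V=0.571429+0.476190+-0.340136=0.7075
k=4 src: inc=-0.340136, refl=-0.340136·-0.333333=0.1134; V=1.047619+-0.340136+0.113379=0.8209
k=5 load: inc=0.113379, refl=0.113379·-0.714286=-0.0810; V=0.707483+0.113379+-0.080985=0.7399
k=6 src: inc=-0.080985, refl=-0.080985·-0.333333=0.0270; V=0.820862+-0.080985+0.026995=0.7669

0 0 source 2.0000
1 5 load 0.5714
2 10 source 1.0476
3 15 load 0.7075
4 20 source 0.8209
5 25 load 0.7399
6 30 source 0.7669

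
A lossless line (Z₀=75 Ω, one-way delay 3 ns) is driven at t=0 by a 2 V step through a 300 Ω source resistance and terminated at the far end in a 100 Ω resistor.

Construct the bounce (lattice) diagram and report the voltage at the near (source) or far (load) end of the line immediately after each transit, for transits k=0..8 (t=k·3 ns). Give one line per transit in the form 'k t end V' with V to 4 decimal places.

0 0 source 0.4000
1 3 load 0.4571
2 6 source 0.4914
3 9 load 0.4963
4 12 source 0.4993
5 15 load 0.4997
6 18 source 0.4999
7 21 load 0.5000
8 24 source 0.5000

Γ_L=0.142857, Γ_S=0.600000; launch V₁=2·75/375=0.400000
k=0 src: V=0.4000
k=1 load: inc=0.400000, refl=0.400000·0.142857=0.0571; V=0.000000+0.400000+0.057143=0.4571
k=2 src: inc=0.057143, refl=0.057143·0.600000=0.0343; V=0.400000+0.057143+0.034286=0.4914
k=3 load: inc=0.034286, refl=0.034286·0.142857=0.0049; V=0.457143+0.034286+0.004898=0.4963
k=4 src: inc=0.004898, refl=0.004898·0.600000=0.0029; V=0.491429+0.004898+0.002939=0.4993
k=5 load: inc=0.002939, refl=0.002939·0.142857=0.0004; V=0.496327+0.002939+0.000420=0.4997
k=6 src: inc=0.000420, refl=0.000420·0.600000=0.0003; V=0.499265+0.000420+0.000252=0.4999
k=7 load: inc=0.000252, refl=0.000252·0.142857=0.0000; V=0.499685+0.000252+0.000036=0.5000
k=8 src: inc=0.000036, refl=0.000036·0.600000=0.0000; V=0.499937+0.000036+0.000022=0.5000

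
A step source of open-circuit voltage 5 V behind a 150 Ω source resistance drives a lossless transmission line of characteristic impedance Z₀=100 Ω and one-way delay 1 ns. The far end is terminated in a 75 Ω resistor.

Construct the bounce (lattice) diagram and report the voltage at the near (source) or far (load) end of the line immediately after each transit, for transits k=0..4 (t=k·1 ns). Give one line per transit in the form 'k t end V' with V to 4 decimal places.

0 0 source 2.0000
1 1 load 1.7143
2 2 source 1.6571
3 3 load 1.6653
4 4 source 1.6669

Γ_L=-0.142857, Γ_S=0.200000; launch V₁=5·100/250=2.000000
k=0 src: V=2.0000
k=1 load: inc=2.000000, refl=2.000000·-0.142857=-0.2857; V=0.000000+2.000000+-0.285714=1.7143
k=2 src: inc=-0.285714, refl=-0.285714·0.200000=-0.0571; V=2.000000+-0.285714+-0.057143=1.6571
k=3 load: inc=-0.057143, refl=-0.057143·-0.142857=0.0082; V=1.714286+-0.057143+0.008163=1.6653
k=4 src: inc=0.008163, refl=0.008163·0.200000=0.0016; V=1.657143+0.008163+0.001633=1.6669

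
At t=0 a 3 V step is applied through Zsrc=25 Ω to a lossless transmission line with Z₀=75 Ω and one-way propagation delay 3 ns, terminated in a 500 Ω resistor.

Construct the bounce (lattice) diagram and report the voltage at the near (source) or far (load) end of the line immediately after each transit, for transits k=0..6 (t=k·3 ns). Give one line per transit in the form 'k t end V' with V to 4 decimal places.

0 0 source 2.2500
1 3 load 3.9130
2 6 source 3.0815
3 9 load 2.4669
4 12 source 2.7742
5 15 load 3.0014
6 18 source 2.8878

Γ_L=0.739130, Γ_S=-0.500000; launch V₁=3·75/100=2.250000
k=0 src: V=2.2500
k=1 load: inc=2.250000, refl=2.250000·0.739130=1.6630; V=0.000000+2.250000+1.663043=3.9130
k=2 src: inc=1.663043, refl=1.663043·-0.500000=-0.8315; V=2.250000+1.663043+-0.831522=3.0815
k=3 load: inc=-0.831522, refl=-0.831522·0.739130=-0.6146; V=3.913043+-0.831522+-0.614603=2.4669
k=4 src: inc=-0.614603, refl=-0.614603·-0.500000=0.3073; V=3.081522+-0.614603+0.307302=2.7742
k=5 load: inc=0.307302, refl=0.307302·0.739130=0.2271; V=2.466919+0.307302+0.227136=3.0014
k=6 src: inc=0.227136, refl=0.227136·-0.500000=-0.1136; V=2.774220+0.227136+-0.113568=2.8878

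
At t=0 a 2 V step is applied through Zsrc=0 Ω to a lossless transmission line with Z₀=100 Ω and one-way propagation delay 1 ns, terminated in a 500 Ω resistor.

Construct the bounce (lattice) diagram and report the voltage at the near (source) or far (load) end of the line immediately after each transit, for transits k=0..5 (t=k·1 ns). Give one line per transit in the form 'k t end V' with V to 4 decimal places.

0 0 source 2.0000
1 1 load 3.3333
2 2 source 2.0000
3 3 load 1.1111
4 4 source 2.0000
5 5 load 2.5926

Γ_L=0.666667, Γ_S=-1.000000; launch V₁=2·100/100=2.000000
k=0 src: V=2.0000
k=1 load: inc=2.000000, refl=2.000000·0.666667=1.3333; V=0.000000+2.000000+1.333333=3.3333
k=2 src: inc=1.333333, refl=1.333333·-1.000000=-1.3333; V=2.000000+1.333333+-1.333333=2.0000
k=3 load: inc=-1.333333, refl=-1.333333·0.666667=-0.8889; V=3.333333+-1.333333+-0.888889=1.1111
k=4 src: inc=-0.888889, refl=-0.888889·-1.000000=0.8889; V=2.000000+-0.888889+0.888889=2.0000
k=5 load: inc=0.888889, refl=0.888889·0.666667=0.5926; V=1.111111+0.888889+0.592593=2.5926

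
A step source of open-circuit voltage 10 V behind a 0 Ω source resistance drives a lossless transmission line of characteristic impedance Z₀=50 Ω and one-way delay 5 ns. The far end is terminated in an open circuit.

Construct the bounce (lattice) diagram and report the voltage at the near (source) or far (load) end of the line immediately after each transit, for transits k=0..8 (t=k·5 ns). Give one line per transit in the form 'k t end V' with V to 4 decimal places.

0 0 source 10.0000
1 5 load 20.0000
2 10 source 10.0000
3 15 load 0.0000
4 20 source 10.0000
5 25 load 20.0000
6 30 source 10.0000
7 35 load 0.0000
8 40 source 10.0000

Γ_L=1.000000, Γ_S=-1.000000; launch V₁=10·50/50=10.000000
k=0 src: V=10.0000
k=1 load: inc=10.000000, refl=10.000000·1.000000=10.0000; V=0.000000+10.000000+10.000000=20.0000
k=2 src: inc=10.000000, refl=10.000000·-1.000000=-10.0000; V=10.000000+10.000000+-10.000000=10.0000
k=3 load: inc=-10.000000, refl=-10.000000·1.000000=-10.0000; V=20.000000+-10.000000+-10.000000=0.0000
k=4 src: inc=-10.000000, refl=-10.000000·-1.000000=10.0000; V=10.000000+-10.000000+10.000000=10.0000
k=5 load: inc=10.000000, refl=10.000000·1.000000=10.0000; V=0.000000+10.000000+10.000000=20.0000
k=6 src: inc=10.000000, refl=10.000000·-1.000000=-10.0000; V=10.000000+10.000000+-10.000000=10.0000
k=7 load: inc=-10.000000, refl=-10.000000·1.000000=-10.0000; V=20.000000+-10.000000+-10.000000=0.0000
k=8 src: inc=-10.000000, refl=-10.000000·-1.000000=10.0000; V=10.000000+-10.000000+10.000000=10.0000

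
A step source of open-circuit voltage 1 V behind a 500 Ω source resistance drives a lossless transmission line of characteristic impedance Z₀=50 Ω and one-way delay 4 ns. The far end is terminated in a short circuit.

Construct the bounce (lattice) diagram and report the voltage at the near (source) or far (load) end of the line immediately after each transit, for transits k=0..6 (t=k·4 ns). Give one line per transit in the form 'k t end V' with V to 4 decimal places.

Γ_L=-1.000000, Γ_S=0.818182; launch V₁=1·50/550=0.090909
k=0 src: V=0.0909
k=1 load: inc=0.090909, refl=0.090909·-1.000000=-0.0909; V=0.000000+0.090909+-0.090909=0.0000
k=2 src: inc=-0.090909, refl=-0.090909·0.818182=-0.0744; V=0.090909+-0.090909+-0.074380=-0.0744
k=3 load: inc=-0.074380, refl=-0.074380·-1.000000=0.0744; V=0.000000+-0.074380+0.074380=0.0000
k=4 src: inc=0.074380, refl=0.074380·0.818182=0.0609; V=-0.074380+0.074380+0.060856=0.0609
k=5 load: inc=0.060856, refl=0.060856·-1.000000=-0.0609; V=0.000000+0.060856+-0.060856=0.0000
k=6 src: inc=-0.060856, refl=-0.060856·0.818182=-0.0498; V=0.060856+-0.060856+-0.049792=-0.0498

0 0 source 0.0909
1 4 load 0.0000
2 8 source -0.0744
3 12 load 0.0000
4 16 source 0.0609
5 20 load 0.0000
6 24 source -0.0498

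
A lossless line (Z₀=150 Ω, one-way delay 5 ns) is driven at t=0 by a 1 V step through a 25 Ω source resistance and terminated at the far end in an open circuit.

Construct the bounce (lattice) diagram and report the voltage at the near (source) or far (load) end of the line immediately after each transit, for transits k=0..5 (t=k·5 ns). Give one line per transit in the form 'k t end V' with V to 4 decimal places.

0 0 source 0.8571
1 5 load 1.7143
2 10 source 1.1020
3 15 load 0.4898
4 20 source 0.9271
5 25 load 1.3644

Γ_L=1.000000, Γ_S=-0.714286; launch V₁=1·150/175=0.857143
k=0 src: V=0.8571
k=1 load: inc=0.857143, refl=0.857143·1.000000=0.8571; V=0.000000+0.857143+0.857143=1.7143
k=2 src: inc=0.857143, refl=0.857143·-0.714286=-0.6122; V=0.857143+0.857143+-0.612245=1.1020
k=3 load: inc=-0.612245, refl=-0.612245·1.000000=-0.6122; V=1.714286+-0.612245+-0.612245=0.4898
k=4 src: inc=-0.612245, refl=-0.612245·-0.714286=0.4373; V=1.102041+-0.612245+0.437318=0.9271
k=5 load: inc=0.437318, refl=0.437318·1.000000=0.4373; V=0.489796+0.437318+0.437318=1.3644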